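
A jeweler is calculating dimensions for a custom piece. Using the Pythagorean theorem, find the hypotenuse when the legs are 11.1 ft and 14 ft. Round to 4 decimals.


Shape: right triangle
Legs a = 11.1 ft, b = 14 ft
Formula: c = sqrt(a^2 + b^2)
a^2 = 123.21, b^2 = 196
a^2 + b^2 = 319.21
c = sqrt(319.21)
c = 17.8664
17.8664 ft


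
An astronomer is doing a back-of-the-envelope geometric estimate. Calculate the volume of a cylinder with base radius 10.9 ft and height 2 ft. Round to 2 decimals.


Shape: cylinder
Radius r = 10.9 ft, Height h = 2 ft
Formula: V = pi * r^2 * h
r^2 = 118.81
V = pi * 118.81 * 2
V = 237.62 * pi
V = 746.51
746.51 ft^3


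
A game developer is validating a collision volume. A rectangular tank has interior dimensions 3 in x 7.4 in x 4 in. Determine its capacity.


Shape: rectangular prism
l = 3 in, w = 7.4 in, h = 4 in
Formula: V = l * w * h
V = 3 * 7.4 * 4
V = 22.2 * 4
V = 88.8
88.8 in^3


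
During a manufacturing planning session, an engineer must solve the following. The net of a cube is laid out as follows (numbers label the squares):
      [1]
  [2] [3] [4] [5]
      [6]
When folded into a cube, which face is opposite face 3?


Net: cross layout. Take square 3 as the base (bottom).
Fold the four squares in the horizontal row up around 3: 2 -> left, 4 -> right, 5 wraps to the top.
Fold 1 and 6 up from 3: 1 -> back, 6 -> front.
Opposite pairs are therefore: (1, 6), (2, 4), (3, 5).
Face 3 is opposite face 5.
face 5


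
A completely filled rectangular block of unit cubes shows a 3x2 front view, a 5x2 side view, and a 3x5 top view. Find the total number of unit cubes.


Orthographic views of a solid rectangular block:
Front view 3 x 2 -> length = 3, height = 2
Side view 5 x 2 -> width = 5, height = 2 (consistent)
Top view 3 x 5 -> confirms length = 3, width = 5
The block is 3 x 5 x 2.
Total unit cubes = 3 * 5 * 2 = 30
30 unit cubes


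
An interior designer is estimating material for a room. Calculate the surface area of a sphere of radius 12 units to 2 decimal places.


Shape: sphere
Radius r = 12 units
Formula: SA = 4 * pi * r^2
r^2 = 144
SA = 4 * pi * 144
SA = 576 * pi
SA = 1809.56
1809.56 units^2


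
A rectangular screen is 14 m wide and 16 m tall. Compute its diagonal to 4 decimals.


Shape: rectangle (diagonal via Pythagoras)
Sides: 14 m and 16 m
Formula: d = sqrt(l^2 + w^2)
l^2 = 196, w^2 = 256
l^2 + w^2 = 452
d = sqrt(452)
d = 21.2603
21.2603 m


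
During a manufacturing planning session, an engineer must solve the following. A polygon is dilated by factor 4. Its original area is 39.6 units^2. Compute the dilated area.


Linear scale factor k = 4
Original area = 39.6 units^2
Rule: under a linear scaling by k, areas scale by k^2.
k^2 = 4^2 = 16
New area = 39.6 * 16
New area = 633.6
633.6 units^2


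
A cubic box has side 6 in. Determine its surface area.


Shape: cube
Side s = 6 in
A cube has 6 square faces.
Formula: SA = 6 * s^2
s^2 = 36
SA = 6 * 36
SA = 216
216 in^2


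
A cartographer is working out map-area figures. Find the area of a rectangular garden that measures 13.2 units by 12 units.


Shape: rectangle
Length l = 13.2 units, Width w = 12 units
Formula: A = l * w
A = 13.2 * 12
A = 158.4
158.4 units^2


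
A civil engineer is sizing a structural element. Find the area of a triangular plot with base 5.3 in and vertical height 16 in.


Shape: triangle
Base b = 5.3 in, Height h = 16 in
Formula: A = (1/2) * b * h
A = 0.5 * 5.3 * 16
A = 0.5 * 84.8
A = 42.4
42.4 in^2


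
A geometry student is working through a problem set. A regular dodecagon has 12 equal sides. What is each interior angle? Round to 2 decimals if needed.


Shape: regular dodecagon (12 sides)
Formula: interior angle = (n - 2) * 180 / n
(n - 2) = 10
(n - 2) * 180 = 1800
angle = 1800 / 12
angle = 150
150 degrees


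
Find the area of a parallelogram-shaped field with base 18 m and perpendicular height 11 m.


Shape: parallelogram
Base b = 18 m, Height h = 11 m
Formula: A = b * h
A = 18 * 11
A = 198
198 m^2


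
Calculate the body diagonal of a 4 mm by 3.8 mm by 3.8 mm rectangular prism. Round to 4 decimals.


Shape: rectangular box (space diagonal)
l = 4 mm, w = 3.8 mm, h = 3.8 mm
Visualize: the diagonal of the base, then a right triangle with that diagonal and the height.
Formula: d = sqrt(l^2 + w^2 + h^2)
l^2 + w^2 + h^2 = 16 + 14.44 + 14.44 = 44.88
d = sqrt(44.88)
d = 6.6993
6.6993 mm


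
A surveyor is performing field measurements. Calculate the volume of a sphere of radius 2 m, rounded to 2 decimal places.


Shape: sphere
Radius r = 2 m
Formula: V = (4/3) * pi * r^3
r^3 = 8
(4/3) * 8 = 10.666667
V = 10.666667 * pi
V = 33.51
33.51 m^3


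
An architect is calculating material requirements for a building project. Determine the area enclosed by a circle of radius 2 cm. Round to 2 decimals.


Shape: circle
Radius r = 2 cm
Formula: A = pi * r^2
r^2 = 2^2 = 4
A = pi * 4
A = 12.57
12.57 cm^2


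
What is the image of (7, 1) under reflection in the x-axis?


Transformation: reflection
Original point: (7, 1)
Rule for reflection over the x-axis: (x, y) -> (x, -y)
Apply: (7, 1) -> (7, -1)
(7, -1)


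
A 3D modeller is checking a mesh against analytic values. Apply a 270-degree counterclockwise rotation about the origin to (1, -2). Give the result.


Transformation: rotation about the origin
Original point: (1, -2)
Rule for 270 deg counterclockwise: (x, y) -> (y, -x)
Apply: (1, -2) -> (-2, -1)
(-2, -1)


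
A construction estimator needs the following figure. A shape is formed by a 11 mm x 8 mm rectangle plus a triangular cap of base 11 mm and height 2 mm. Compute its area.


Composite shape: rectangle + triangle
Rectangle area = 11 * 8 = 88
Triangle area = 0.5 * 11 * 2 = 11
Total = 88 + 11
Total = 99
99 mm^2


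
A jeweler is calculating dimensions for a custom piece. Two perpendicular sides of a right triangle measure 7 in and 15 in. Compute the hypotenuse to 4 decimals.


Shape: right triangle
Legs a = 7 in, b = 15 in
Formula: c = sqrt(a^2 + b^2)
a^2 = 49, b^2 = 225
a^2 + b^2 = 274
c = sqrt(274)
c = 16.5529
16.5529 in


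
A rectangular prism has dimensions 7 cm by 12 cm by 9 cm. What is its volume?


Shape: rectangular prism
l = 7 cm, w = 12 cm, h = 9 cm
Formula: V = l * w * h
V = 7 * 12 * 9
V = 84 * 9
V = 756
756 cm^3


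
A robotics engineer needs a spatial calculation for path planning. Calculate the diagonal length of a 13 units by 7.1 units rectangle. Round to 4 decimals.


Shape: rectangle (diagonal via Pythagoras)
Sides: 13 units and 7.1 units
Formula: d = sqrt(l^2 + w^2)
l^2 = 169, w^2 = 50.41
l^2 + w^2 = 219.41
d = sqrt(219.41)
d = 14.8125
14.8125 units


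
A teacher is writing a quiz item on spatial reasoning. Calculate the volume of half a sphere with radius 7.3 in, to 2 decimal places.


Shape: hemisphere (half of a sphere)
Radius r = 7.3 in
Formula: V = (1/2) * (4/3) * pi * r^3 = (2/3) * pi * r^3
r^3 = 389.017
(2/3) * 389.017 = 259.344667
V = 259.344667 * pi
V = 814.76
814.76 in^3


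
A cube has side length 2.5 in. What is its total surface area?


Shape: cube
Side s = 2.5 in
A cube has 6 square faces.
Formula: SA = 6 * s^2
s^2 = 6.25
SA = 6 * 6.25
SA = 37.5
37.5 in^2


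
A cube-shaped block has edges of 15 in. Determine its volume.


Shape: cube
Side s = 15 in
Formula: V = s^3
V = 15 * 15 * 15
V = 225 * 15
V = 3375
3375 in^3


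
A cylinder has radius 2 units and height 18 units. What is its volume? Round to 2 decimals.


Shape: cylinder
Radius r = 2 units, Height h = 18 units
Formula: V = pi * r^2 * h
r^2 = 4
V = pi * 4 * 18
V = 72 * pi
V = 226.19
226.19 units^3


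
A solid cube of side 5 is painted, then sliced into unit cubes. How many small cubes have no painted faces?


Large cube: 5 x 5 x 5, cut into unit cubes.
n = 5, so n - 2 = 3
Unpainted cubes form the interior (n - 2)^3 block.
(n - 2)^3 = 3^3 = 27
27 unit cubes


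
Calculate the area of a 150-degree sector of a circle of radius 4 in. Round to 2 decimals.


Shape: circular sector
Radius r = 4 in, Angle = 150 degrees
Formula: A = (angle/360) * pi * r^2
r^2 = 16
Fraction of circle = 150/360
A = (150/360) * pi * 16
A = 6.666667 * pi
A = 20.94
20.94 in^2


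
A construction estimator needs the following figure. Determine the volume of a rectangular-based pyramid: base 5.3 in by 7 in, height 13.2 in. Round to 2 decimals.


Shape: rectangular pyramid
Base: 5.3 in x 7 in, Height h = 13.2 in
Formula: V = (1/3) * base_area * h
base_area = 5.3 * 7 = 37.1
base_area * h = 37.1 * 13.2 = 489.72
V = 489.72 / 3
V = 163.24
163.24 in^3


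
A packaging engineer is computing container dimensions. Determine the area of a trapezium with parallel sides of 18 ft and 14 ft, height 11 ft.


Shape: trapezoid
Parallel sides a = 18 ft, b = 14 ft; Height h = 11 ft
Formula: A = (a + b) * h / 2
a + b = 18 + 14 = 32
A = 32 * 11 / 2
A = 352 / 2
A = 176
176 ft^2


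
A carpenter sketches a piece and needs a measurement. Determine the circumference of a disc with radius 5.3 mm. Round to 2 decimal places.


Shape: circle
Radius r = 5.3 mm
Formula: C = 2 * pi * r
C = 2 * pi * 5.3
C = 10.6 * pi
C = 33.3
33.3 mm


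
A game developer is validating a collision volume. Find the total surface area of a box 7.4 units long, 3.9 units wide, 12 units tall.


Shape: rectangular prism
l = 7.4 units, w = 3.9 units, h = 12 units
Formula: SA = 2(lw + lh + wh)
lw = 28.86, lh = 88.8, wh = 46.8
lw + lh + wh = 164.46
SA = 2 * 164.46
SA = 328.92
328.92 units^2


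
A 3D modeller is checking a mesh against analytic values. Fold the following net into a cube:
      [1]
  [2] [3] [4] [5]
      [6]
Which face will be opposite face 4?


Net: cross layout. Take square 3 as the base (bottom).
Fold the four squares in the horizontal row up around 3: 2 -> left, 4 -> right, 5 wraps to the top.
Fold 1 and 6 up from 3: 1 -> back, 6 -> front.
Opposite pairs are therefore: (1, 6), (2, 4), (3, 5).
Face 4 is opposite face 2.
face 2


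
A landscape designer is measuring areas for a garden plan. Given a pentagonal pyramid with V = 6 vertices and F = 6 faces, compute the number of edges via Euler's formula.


Polyhedron: pentagonal pyramid
Euler's formula for convex polyhedra: V - E + F = 2
Given: V = 6 vertices and F = 6 faces
Solve for E:
E = V + F - 2 = 6 + 6 - 2 = 10
10 edges


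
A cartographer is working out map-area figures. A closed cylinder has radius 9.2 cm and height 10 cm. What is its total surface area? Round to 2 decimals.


Shape: closed cylinder
Radius r = 9.2 cm, Height h = 10 cm
Formula: SA = 2*pi*r^2 + 2*pi*r*h = 2*pi*r*(r + h)
r + h = 19.2
2 * r * (r + h) = 2 * 9.2 * 19.2 = 353.28
SA = 353.28 * pi
SA = 1109.86
1109.86 cm^2


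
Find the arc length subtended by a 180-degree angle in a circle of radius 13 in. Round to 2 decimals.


Shape: circular arc
Radius r = 13 in, Angle = 180 degrees
Formula: L = (angle/360) * 2 * pi * r
2 * pi * r = 26 * pi
L = (180/360) * 26 * pi
L = 13 * pi
L = 40.84
40.84 in


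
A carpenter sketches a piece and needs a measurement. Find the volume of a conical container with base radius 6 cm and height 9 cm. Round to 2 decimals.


Shape: cone
Radius r = 6 cm, Height h = 9 cm
Formula: V = (1/3) * pi * r^2 * h
r^2 = 36
pi * r^2 * h = pi * 36 * 9 = 324 * pi
V = 324 * pi / 3
V = 339.29
339.29 cm^3


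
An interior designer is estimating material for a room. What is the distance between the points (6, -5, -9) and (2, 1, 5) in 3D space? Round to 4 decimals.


3D distance between two points
P1 = (6, -5, -9), P2 = (2, 1, 5)
Formula: d = sqrt((x2-x1)^2 + (y2-y1)^2 + (z2-z1)^2)
dx = 2 - 6 = -4
dy = 1 - -5 = 6
dz = 5 - -9 = 14
dx^2 + dy^2 + dz^2 = 16 + 36 + 196 = 248
d = sqrt(248)
d = 15.748
15.748 units


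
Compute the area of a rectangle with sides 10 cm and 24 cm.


Shape: rectangle
Length l = 10 cm, Width w = 24 cm
Formula: A = l * w
A = 10 * 24
A = 240
240 cm^2


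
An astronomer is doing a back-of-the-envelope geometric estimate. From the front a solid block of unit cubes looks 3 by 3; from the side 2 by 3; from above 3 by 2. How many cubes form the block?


Orthographic views of a solid rectangular block:
Front view 3 x 3 -> length = 3, height = 3
Side view 2 x 3 -> width = 2, height = 3 (consistent)
Top view 3 x 2 -> confirms length = 3, width = 2
The block is 3 x 2 x 3.
Total unit cubes = 3 * 2 * 3 = 18
18 unit cubes


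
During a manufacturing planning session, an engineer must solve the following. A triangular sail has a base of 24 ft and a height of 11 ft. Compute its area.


Shape: triangle
Base b = 24 ft, Height h = 11 ft
Formula: A = (1/2) * b * h
A = 0.5 * 24 * 11
A = 0.5 * 264
A = 132
132 ft^2


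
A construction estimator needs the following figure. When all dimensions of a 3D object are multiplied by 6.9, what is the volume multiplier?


Linear scale factor k = 6.9
Rule: under a linear scaling by k, volumes scale by k^3.
k^3 = 6.9 * 6.9 * 6.9
k^3 = 47.61 * 6.9
k^3 = 328.509
Volume scales by a factor of 328.509.
328.509 (dimensionless)


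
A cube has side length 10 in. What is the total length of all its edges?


Shape: cube
Side s = 10 in
A cube has 12 edges, all equal.
Formula: total edge length = 12 * s
Total = 12 * 10
Total = 120
120 in


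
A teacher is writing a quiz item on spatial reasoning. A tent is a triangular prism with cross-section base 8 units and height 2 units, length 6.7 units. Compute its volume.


Shape: triangular prism
Triangle base = 8 units, triangle height = 2 units, prism length L = 6.7 units
Formula: V = (1/2 * b * h_tri) * L
Cross-section area = 0.5 * 8 * 2 = 8
V = 8 * 6.7
V = 53.6
53.6 units^3


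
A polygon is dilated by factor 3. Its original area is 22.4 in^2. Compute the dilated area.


Linear scale factor k = 3
Original area = 22.4 in^2
Rule: under a linear scaling by k, areas scale by k^2.
k^2 = 3^2 = 9
New area = 22.4 * 9
New area = 201.6
201.6 in^2


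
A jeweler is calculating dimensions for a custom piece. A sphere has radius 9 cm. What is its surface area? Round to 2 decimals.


Shape: sphere
Radius r = 9 cm
Formula: SA = 4 * pi * r^2
r^2 = 81
SA = 4 * pi * 81
SA = 324 * pi
SA = 1017.88
1017.88 cm^2


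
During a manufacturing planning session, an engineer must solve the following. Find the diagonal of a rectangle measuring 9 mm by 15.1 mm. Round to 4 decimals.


Shape: rectangle (diagonal via Pythagoras)
Sides: 9 mm and 15.1 mm
Formula: d = sqrt(l^2 + w^2)
l^2 = 81, w^2 = 228.01
l^2 + w^2 = 309.01
d = sqrt(309.01)
d = 17.5787
17.5787 mm


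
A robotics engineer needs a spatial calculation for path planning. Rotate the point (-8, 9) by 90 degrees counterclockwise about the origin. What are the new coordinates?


Transformation: rotation about the origin
Original point: (-8, 9)
Rule for 90 deg counterclockwise: (x, y) -> (-y, x)
Apply: (-8, 9) -> (-9, -8)
(-9, -8)


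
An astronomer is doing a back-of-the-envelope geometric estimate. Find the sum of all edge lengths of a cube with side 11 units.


Shape: cube
Side s = 11 units
A cube has 12 edges, all equal.
Formula: total edge length = 12 * s
Total = 12 * 11
Total = 132
132 units


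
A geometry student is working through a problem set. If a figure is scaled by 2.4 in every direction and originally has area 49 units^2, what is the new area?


Linear scale factor k = 2.4
Original area = 49 units^2
Rule: under a linear scaling by k, areas scale by k^2.
k^2 = 2.4^2 = 5.76
New area = 49 * 5.76
New area = 282.24
282.24 units^2


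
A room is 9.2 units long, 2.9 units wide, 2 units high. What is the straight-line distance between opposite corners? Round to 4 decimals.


Shape: rectangular box (space diagonal)
l = 9.2 units, w = 2.9 units, h = 2 units
Visualize: the diagonal of the base, then a right triangle with that diagonal and the height.
Formula: d = sqrt(l^2 + w^2 + h^2)
l^2 + w^2 + h^2 = 84.64 + 8.41 + 4 = 97.05
d = sqrt(97.05)
d = 9.8514
9.8514 units


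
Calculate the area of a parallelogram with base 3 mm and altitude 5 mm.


Shape: parallelogram
Base b = 3 mm, Height h = 5 mm
Formula: A = b * h
A = 3 * 5
A = 15
15 mm^2


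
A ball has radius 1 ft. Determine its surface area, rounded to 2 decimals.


Shape: sphere
Radius r = 1 ft
Formula: SA = 4 * pi * r^2
r^2 = 1
SA = 4 * pi * 1
SA = 4 * pi
SA = 12.57
12.57 ft^2


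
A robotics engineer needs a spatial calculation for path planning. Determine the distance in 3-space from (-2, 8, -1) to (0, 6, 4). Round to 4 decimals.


3D distance between two points
P1 = (-2, 8, -1), P2 = (0, 6, 4)
Formula: d = sqrt((x2-x1)^2 + (y2-y1)^2 + (z2-z1)^2)
dx = 0 - -2 = 2
dy = 6 - 8 = -2
dz = 4 - -1 = 5
dx^2 + dy^2 + dz^2 = 4 + 4 + 25 = 33
d = sqrt(33)
d = 5.7446
5.7446 units


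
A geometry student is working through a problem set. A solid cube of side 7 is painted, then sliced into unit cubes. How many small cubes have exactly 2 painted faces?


Large cube: 7 x 7 x 7, cut into unit cubes.
n = 7, so n - 2 = 5
Cubes with 2 painted faces lie along the edges, excluding corners.
A cube has 12 edges; each contributes (n - 2) = 5 such cubes.
Count = 12 * 5 = 60
60 unit cubes


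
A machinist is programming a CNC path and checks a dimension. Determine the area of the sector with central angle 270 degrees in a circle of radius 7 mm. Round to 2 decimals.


Shape: circular sector
Radius r = 7 mm, Angle = 270 degrees
Formula: A = (angle/360) * pi * r^2
r^2 = 49
Fraction of circle = 270/360
A = (270/360) * pi * 49
A = 36.75 * pi
A = 115.45
115.45 mm^2


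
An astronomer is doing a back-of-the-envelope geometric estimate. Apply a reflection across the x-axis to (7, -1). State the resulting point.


Transformation: reflection
Original point: (7, -1)
Rule for reflection over the x-axis: (x, y) -> (x, -y)
Apply: (7, -1) -> (7, 1)
(7, 1)


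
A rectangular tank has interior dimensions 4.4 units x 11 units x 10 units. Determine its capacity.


Shape: rectangular prism
l = 4.4 units, w = 11 units, h = 10 units
Formula: V = l * w * h
V = 4.4 * 11 * 10
V = 48.4 * 10
V = 484
484 units^3


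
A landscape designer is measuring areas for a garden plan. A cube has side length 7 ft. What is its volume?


Shape: cube
Side s = 7 ft
Formula: V = s^3
V = 7 * 7 * 7
V = 49 * 7
V = 343
343 ft^3


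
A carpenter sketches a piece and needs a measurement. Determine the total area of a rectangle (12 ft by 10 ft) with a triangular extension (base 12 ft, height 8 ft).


Composite shape: rectangle + triangle
Rectangle area = 12 * 10 = 120
Triangle area = 0.5 * 12 * 8 = 48
Total = 120 + 48
Total = 168
168 ft^2


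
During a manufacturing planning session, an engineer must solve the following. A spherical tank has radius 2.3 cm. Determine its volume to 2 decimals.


Shape: sphere
Radius r = 2.3 cm
Formula: V = (4/3) * pi * r^3
r^3 = 12.167
(4/3) * 12.167 = 16.222667
V = 16.222667 * pi
V = 50.97
50.97 cm^3


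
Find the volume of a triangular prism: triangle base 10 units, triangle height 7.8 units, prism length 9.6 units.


Shape: triangular prism
Triangle base = 10 units, triangle height = 7.8 units, prism length L = 9.6 units
Formula: V = (1/2 * b * h_tri) * L
Cross-section area = 0.5 * 10 * 7.8 = 39
V = 39 * 9.6
V = 374.4
374.4 units^3


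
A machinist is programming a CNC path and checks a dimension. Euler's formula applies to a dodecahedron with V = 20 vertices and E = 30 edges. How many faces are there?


Polyhedron: dodecahedron
Euler's formula for convex polyhedra: V - E + F = 2
Given: V = 20 vertices and E = 30 edges
Solve for F:
F = 2 + E - V = 2 + 30 - 20 = 12
12 faces


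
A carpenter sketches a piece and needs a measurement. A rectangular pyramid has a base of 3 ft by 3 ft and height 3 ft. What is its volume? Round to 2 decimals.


Shape: rectangular pyramid
Base: 3 ft x 3 ft, Height h = 3 ft
Formula: V = (1/3) * base_area * h
base_area = 3 * 3 = 9
base_area * h = 9 * 3 = 27
V = 27 / 3
V = 9
9 ft^3


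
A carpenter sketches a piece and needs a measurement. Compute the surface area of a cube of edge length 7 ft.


Shape: cube
Side s = 7 ft
A cube has 6 square faces.
Formula: SA = 6 * s^2
s^2 = 49
SA = 6 * 49
SA = 294
294 ft^2


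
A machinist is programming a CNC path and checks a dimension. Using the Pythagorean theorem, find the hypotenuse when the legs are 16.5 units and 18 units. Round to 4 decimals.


Shape: right triangle
Legs a = 16.5 units, b = 18 units
Formula: c = sqrt(a^2 + b^2)
a^2 = 272.25, b^2 = 324
a^2 + b^2 = 596.25
c = sqrt(596.25)
c = 24.4182
24.4182 units


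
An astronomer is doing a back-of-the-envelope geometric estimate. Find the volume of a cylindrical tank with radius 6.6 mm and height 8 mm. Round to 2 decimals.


Shape: cylinder
Radius r = 6.6 mm, Height h = 8 mm
Formula: V = pi * r^2 * h
r^2 = 43.56
V = pi * 43.56 * 8
V = 348.48 * pi
V = 1094.78
1094.78 mm^3


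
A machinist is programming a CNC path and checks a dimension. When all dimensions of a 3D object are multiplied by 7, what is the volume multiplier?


Linear scale factor k = 7
Rule: under a linear scaling by k, volumes scale by k^3.
k^3 = 7 * 7 * 7
k^3 = 49 * 7
k^3 = 343
Volume scales by a factor of 343.
343 (dimensionless)


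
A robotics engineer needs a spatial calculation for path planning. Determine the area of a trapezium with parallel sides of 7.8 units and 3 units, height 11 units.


Shape: trapezoid
Parallel sides a = 7.8 units, b = 3 units; Height h = 11 units
Formula: A = (a + b) * h / 2
a + b = 7.8 + 3 = 10.8
A = 10.8 * 11 / 2
A = 118.8 / 2
A = 59.4
59.4 units^2


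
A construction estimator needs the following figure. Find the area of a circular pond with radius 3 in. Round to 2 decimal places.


Shape: circle
Radius r = 3 in
Formula: A = pi * r^2
r^2 = 3^2 = 9
A = pi * 9
A = 28.27
28.27 in^2


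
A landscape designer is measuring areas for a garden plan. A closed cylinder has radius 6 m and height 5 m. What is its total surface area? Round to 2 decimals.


Shape: closed cylinder
Radius r = 6 m, Height h = 5 m
Formula: SA = 2*pi*r^2 + 2*pi*r*h = 2*pi*r*(r + h)
r + h = 11
2 * r * (r + h) = 2 * 6 * 11 = 132
SA = 132 * pi
SA = 414.69
414.69 m^2


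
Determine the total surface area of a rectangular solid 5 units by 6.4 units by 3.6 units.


Shape: rectangular prism
l = 5 units, w = 6.4 units, h = 3.6 units
Formula: SA = 2(lw + lh + wh)
lw = 32, lh = 18, wh = 23.04
lw + lh + wh = 73.04
SA = 2 * 73.04
SA = 146.08
146.08 units^2


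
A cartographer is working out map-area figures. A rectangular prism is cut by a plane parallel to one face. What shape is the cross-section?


Solid: rectangular prism
Cutting plane: parallel to one face
Visualize the intersection of the plane with the solid's surface.
The boundary of the cut region is a rectangle.
rectangle


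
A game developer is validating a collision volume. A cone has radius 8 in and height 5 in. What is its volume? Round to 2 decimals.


Shape: cone
Radius r = 8 in, Height h = 5 in
Formula: V = (1/3) * pi * r^2 * h
r^2 = 64
pi * r^2 * h = pi * 64 * 5 = 320 * pi
V = 320 * pi / 3
V = 335.1
335.1 in^3


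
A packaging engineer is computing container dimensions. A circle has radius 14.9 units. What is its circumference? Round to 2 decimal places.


Shape: circle
Radius r = 14.9 units
Formula: C = 2 * pi * r
C = 2 * pi * 14.9
C = 29.8 * pi
C = 93.62
93.62 units


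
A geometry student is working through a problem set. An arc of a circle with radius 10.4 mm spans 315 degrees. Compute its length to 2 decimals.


Shape: circular arc
Radius r = 10.4 mm, Angle = 315 degrees
Formula: L = (angle/360) * 2 * pi * r
2 * pi * r = 20.8 * pi
L = (315/360) * 20.8 * pi
L = 18.2 * pi
L = 57.18
57.18 mm


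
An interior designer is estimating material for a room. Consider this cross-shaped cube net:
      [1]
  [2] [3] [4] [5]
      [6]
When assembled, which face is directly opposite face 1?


Net: cross layout. Take square 3 as the base (bottom).
Fold the four squares in the horizontal row up around 3: 2 -> left, 4 -> right, 5 wraps to the top.
Fold 1 and 6 up from 3: 1 -> back, 6 -> front.
Opposite pairs are therefore: (1, 6), (2, 4), (3, 5).
Face 1 is opposite face 6.
face 6


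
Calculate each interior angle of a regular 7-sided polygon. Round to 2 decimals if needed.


Shape: regular heptagon (7 sides)
Formula: interior angle = (n - 2) * 180 / n
(n - 2) = 5
(n - 2) * 180 = 900
angle = 900 / 7
angle = 128.57
128.57 degrees


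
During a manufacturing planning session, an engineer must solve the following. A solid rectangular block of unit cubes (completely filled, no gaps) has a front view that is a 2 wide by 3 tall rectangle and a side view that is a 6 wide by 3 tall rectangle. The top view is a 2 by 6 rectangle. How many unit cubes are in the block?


Orthographic views of a solid rectangular block:
Front view 2 x 3 -> length = 2, height = 3
Side view 6 x 3 -> width = 6, height = 3 (consistent)
Top view 2 x 6 -> confirms length = 2, width = 6
The block is 2 x 6 x 3.
Total unit cubes = 2 * 6 * 3 = 36
36 unit cubes


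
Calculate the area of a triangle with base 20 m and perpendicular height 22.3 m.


Shape: triangle
Base b = 20 m, Height h = 22.3 m
Formula: A = (1/2) * b * h
A = 0.5 * 20 * 22.3
A = 0.5 * 446
A = 223
223 m^2


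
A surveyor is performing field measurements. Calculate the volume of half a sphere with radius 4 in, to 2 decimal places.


Shape: hemisphere (half of a sphere)
Radius r = 4 in
Formula: V = (1/2) * (4/3) * pi * r^3 = (2/3) * pi * r^3
r^3 = 64
(2/3) * 64 = 42.666667
V = 42.666667 * pi
V = 134.04
134.04 in^3


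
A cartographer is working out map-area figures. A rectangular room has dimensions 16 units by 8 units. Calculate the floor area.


Shape: rectangle
Length l = 16 units, Width w = 8 units
Formula: A = l * w
A = 16 * 8
A = 128
128 units^2


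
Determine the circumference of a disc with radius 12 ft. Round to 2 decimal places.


Shape: circle
Radius r = 12 ft
Formula: C = 2 * pi * r
C = 2 * pi * 12
C = 24 * pi
C = 75.4
75.4 ft


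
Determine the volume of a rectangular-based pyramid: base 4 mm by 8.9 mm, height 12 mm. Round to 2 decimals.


Shape: rectangular pyramid
Base: 4 mm x 8.9 mm, Height h = 12 mm
Formula: V = (1/3) * base_area * h
base_area = 4 * 8.9 = 35.6
base_area * h = 35.6 * 12 = 427.2
V = 427.2 / 3
V = 142.4
142.4 mm^3


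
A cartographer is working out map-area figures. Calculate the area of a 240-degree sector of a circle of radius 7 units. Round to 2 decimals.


Shape: circular sector
Radius r = 7 units, Angle = 240 degrees
Formula: A = (angle/360) * pi * r^2
r^2 = 49
Fraction of circle = 240/360
A = (240/360) * pi * 49
A = 32.666667 * pi
A = 102.63
102.63 units^2


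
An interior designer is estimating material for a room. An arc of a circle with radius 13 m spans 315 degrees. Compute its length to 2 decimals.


Shape: circular arc
Radius r = 13 m, Angle = 315 degrees
Formula: L = (angle/360) * 2 * pi * r
2 * pi * r = 26 * pi
L = (315/360) * 26 * pi
L = 22.75 * pi
L = 71.47
71.47 m


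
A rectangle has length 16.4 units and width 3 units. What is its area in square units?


Shape: rectangle
Length l = 16.4 units, Width w = 3 units
Formula: A = l * w
A = 16.4 * 3
A = 49.2
49.2 units^2


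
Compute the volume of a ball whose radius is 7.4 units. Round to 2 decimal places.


Shape: sphere
Radius r = 7.4 units
Formula: V = (4/3) * pi * r^3
r^3 = 405.224
(4/3) * 405.224 = 540.298667
V = 540.298667 * pi
V = 1697.4
1697.4 units^3


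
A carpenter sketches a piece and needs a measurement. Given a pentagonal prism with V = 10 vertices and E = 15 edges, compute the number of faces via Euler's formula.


Polyhedron: pentagonal prism
Euler's formula for convex polyhedra: V - E + F = 2
Given: V = 10 vertices and E = 15 edges
Solve for F:
F = 2 + E - V = 2 + 15 - 10 = 7
7 faces


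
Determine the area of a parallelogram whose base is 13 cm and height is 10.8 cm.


Shape: parallelogram
Base b = 13 cm, Height h = 10.8 cm
Formula: A = b * h
A = 13 * 10.8
A = 140.4
140.4 cm^2


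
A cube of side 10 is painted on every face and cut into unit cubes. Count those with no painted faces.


Large cube: 10 x 10 x 10, cut into unit cubes.
n = 10, so n - 2 = 8
Unpainted cubes form the interior (n - 2)^3 block.
(n - 2)^3 = 8^3 = 512
512 unit cubes


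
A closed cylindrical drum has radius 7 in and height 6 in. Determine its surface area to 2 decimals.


Shape: closed cylinder
Radius r = 7 in, Height h = 6 in
Formula: SA = 2*pi*r^2 + 2*pi*r*h = 2*pi*r*(r + h)
r + h = 13
2 * r * (r + h) = 2 * 7 * 13 = 182
SA = 182 * pi
SA = 571.77
571.77 in^2


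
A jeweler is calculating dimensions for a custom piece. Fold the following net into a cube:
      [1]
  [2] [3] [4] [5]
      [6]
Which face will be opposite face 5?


Net: cross layout. Take square 3 as the base (bottom).
Fold the four squares in the horizontal row up around 3: 2 -> left, 4 -> right, 5 wraps to the top.
Fold 1 and 6 up from 3: 1 -> back, 6 -> front.
Opposite pairs are therefore: (1, 6), (2, 4), (3, 5).
Face 5 is opposite face 3.
face 3


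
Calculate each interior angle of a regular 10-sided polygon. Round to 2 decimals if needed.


Shape: regular decagon (10 sides)
Formula: interior angle = (n - 2) * 180 / n
(n - 2) = 8
(n - 2) * 180 = 1440
angle = 1440 / 10
angle = 144
144 degrees


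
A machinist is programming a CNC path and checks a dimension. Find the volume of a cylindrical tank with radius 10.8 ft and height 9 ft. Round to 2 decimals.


Shape: cylinder
Radius r = 10.8 ft, Height h = 9 ft
Formula: V = pi * r^2 * h
r^2 = 116.64
V = pi * 116.64 * 9
V = 1049.76 * pi
V = 3297.92
3297.92 ft^3


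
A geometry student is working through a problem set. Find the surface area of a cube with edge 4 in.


Shape: cube
Side s = 4 in
A cube has 6 square faces.
Formula: SA = 6 * s^2
s^2 = 16
SA = 6 * 16
SA = 96
96 in^2


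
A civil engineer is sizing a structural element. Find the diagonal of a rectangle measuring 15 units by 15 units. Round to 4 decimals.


Shape: rectangle (diagonal via Pythagoras)
Sides: 15 units and 15 units
Formula: d = sqrt(l^2 + w^2)
l^2 = 225, w^2 = 225
l^2 + w^2 = 450
d = sqrt(450)
d = 21.2132
21.2132 units


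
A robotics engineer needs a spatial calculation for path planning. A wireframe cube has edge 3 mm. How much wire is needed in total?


Shape: cube
Side s = 3 mm
A cube has 12 edges, all equal.
Formula: total edge length = 12 * s
Total = 12 * 3
Total = 36
36 mm


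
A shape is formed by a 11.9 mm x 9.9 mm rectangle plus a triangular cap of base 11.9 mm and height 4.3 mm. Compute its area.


Composite shape: rectangle + triangle
Rectangle area = 11.9 * 9.9 = 117.81
Triangle area = 0.5 * 11.9 * 4.3 = 25.585
Total = 117.81 + 25.585
Total = 143.395
143.395 mm^2


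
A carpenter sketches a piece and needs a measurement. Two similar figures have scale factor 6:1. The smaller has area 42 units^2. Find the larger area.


Linear scale factor k = 6
Original area = 42 units^2
Rule: under a linear scaling by k, areas scale by k^2.
k^2 = 6^2 = 36
New area = 42 * 36
New area = 1512
1512 units^2


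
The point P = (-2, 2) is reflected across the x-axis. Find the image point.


Transformation: reflection
Original point: (-2, 2)
Rule for reflection over the x-axis: (x, y) -> (x, -y)
Apply: (-2, 2) -> (-2, -2)
(-2, -2)


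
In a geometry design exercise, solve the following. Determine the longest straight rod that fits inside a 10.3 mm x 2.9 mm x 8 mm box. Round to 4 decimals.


Shape: rectangular box (space diagonal)
l = 10.3 mm, w = 2.9 mm, h = 8 mm
Visualize: the diagonal of the base, then a right triangle with that diagonal and the height.
Formula: d = sqrt(l^2 + w^2 + h^2)
l^2 + w^2 + h^2 = 106.09 + 8.41 + 64 = 178.5
d = sqrt(178.5)
d = 13.3604
13.3604 mm


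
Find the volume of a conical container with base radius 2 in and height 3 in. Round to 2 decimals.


Shape: cone
Radius r = 2 in, Height h = 3 in
Formula: V = (1/3) * pi * r^2 * h
r^2 = 4
pi * r^2 * h = pi * 4 * 3 = 12 * pi
V = 12 * pi / 3
V = 12.57
12.57 in^3


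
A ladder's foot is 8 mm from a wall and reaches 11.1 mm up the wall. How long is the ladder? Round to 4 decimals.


Shape: right triangle
Legs a = 8 mm, b = 11.1 mm
Formula: c = sqrt(a^2 + b^2)
a^2 = 64, b^2 = 123.21
a^2 + b^2 = 187.21
c = sqrt(187.21)
c = 13.6825
13.6825 mm


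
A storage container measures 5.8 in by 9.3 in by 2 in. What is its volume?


Shape: rectangular prism
l = 5.8 in, w = 9.3 in, h = 2 in
Formula: V = l * w * h
V = 5.8 * 9.3 * 2
V = 53.94 * 2
V = 107.88
107.88 in^3


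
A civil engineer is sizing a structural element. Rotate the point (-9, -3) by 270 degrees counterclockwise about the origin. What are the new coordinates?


Transformation: rotation about the origin
Original point: (-9, -3)
Rule for 270 deg counterclockwise: (x, y) -> (y, -x)
Apply: (-9, -3) -> (-3, 9)
(-3, 9)


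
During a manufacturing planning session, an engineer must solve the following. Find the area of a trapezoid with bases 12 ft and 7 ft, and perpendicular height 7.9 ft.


Shape: trapezoid
Parallel sides a = 12 ft, b = 7 ft; Height h = 7.9 ft
Formula: A = (a + b) * h / 2
a + b = 12 + 7 = 19
A = 19 * 7.9 / 2
A = 150.1 / 2
A = 75.05
75.05 ft^2


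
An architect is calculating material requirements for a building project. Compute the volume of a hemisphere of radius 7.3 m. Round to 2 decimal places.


Shape: hemisphere (half of a sphere)
Radius r = 7.3 m
Formula: V = (1/2) * (4/3) * pi * r^3 = (2/3) * pi * r^3
r^3 = 389.017
(2/3) * 389.017 = 259.344667
V = 259.344667 * pi
V = 814.76
814.76 m^3


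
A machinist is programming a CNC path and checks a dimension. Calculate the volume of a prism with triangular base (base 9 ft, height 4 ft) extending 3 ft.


Shape: triangular prism
Triangle base = 9 ft, triangle height = 4 ft, prism length L = 3 ft
Formula: V = (1/2 * b * h_tri) * L
Cross-section area = 0.5 * 9 * 4 = 18
V = 18 * 3
V = 54
54 ft^3


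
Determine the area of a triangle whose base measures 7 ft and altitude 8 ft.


Shape: triangle
Base b = 7 ft, Height h = 8 ft
Formula: A = (1/2) * b * h
A = 0.5 * 7 * 8
A = 0.5 * 56
A = 28
28 ft^2


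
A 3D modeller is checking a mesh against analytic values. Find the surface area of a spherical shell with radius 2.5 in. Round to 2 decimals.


Shape: sphere
Radius r = 2.5 in
Formula: SA = 4 * pi * r^2
r^2 = 6.25
SA = 4 * pi * 6.25
SA = 25 * pi
SA = 78.54
78.54 in^2


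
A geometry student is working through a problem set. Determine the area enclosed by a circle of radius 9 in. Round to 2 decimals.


Shape: circle
Radius r = 9 in
Formula: A = pi * r^2
r^2 = 9^2 = 81
A = pi * 81
A = 254.47
254.47 in^2


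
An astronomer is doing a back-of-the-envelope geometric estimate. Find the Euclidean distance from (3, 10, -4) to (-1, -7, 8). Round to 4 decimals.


3D distance between two points
P1 = (3, 10, -4), P2 = (-1, -7, 8)
Formula: d = sqrt((x2-x1)^2 + (y2-y1)^2 + (z2-z1)^2)
dx = -1 - 3 = -4
dy = -7 - 10 = -17
dz = 8 - -4 = 12
dx^2 + dy^2 + dz^2 = 16 + 289 + 144 = 449
d = sqrt(449)
d = 21.1896
21.1896 units


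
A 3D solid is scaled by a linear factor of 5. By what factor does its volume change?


Linear scale factor k = 5
Rule: under a linear scaling by k, volumes scale by k^3.
k^3 = 5 * 5 * 5
k^3 = 25 * 5
k^3 = 125
Volume scales by a factor of 125.
125 (dimensionless)


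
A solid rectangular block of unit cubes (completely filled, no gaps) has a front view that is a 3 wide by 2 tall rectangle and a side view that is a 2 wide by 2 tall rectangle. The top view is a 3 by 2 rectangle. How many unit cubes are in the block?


Orthographic views of a solid rectangular block:
Front view 3 x 2 -> length = 3, height = 2
Side view 2 x 2 -> width = 2, height = 2 (consistent)
Top view 3 x 2 -> confirms length = 3, width = 2
The block is 3 x 2 x 2.
Total unit cubes = 3 * 2 * 2 = 12
12 unit cubes


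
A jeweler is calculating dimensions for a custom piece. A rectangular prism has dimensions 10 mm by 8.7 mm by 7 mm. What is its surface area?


Shape: rectangular prism
l = 10 mm, w = 8.7 mm, h = 7 mm
Formula: SA = 2(lw + lh + wh)
lw = 87, lh = 70, wh = 60.9
lw + lh + wh = 217.9
SA = 2 * 217.9
SA = 435.8
435.8 mm^2


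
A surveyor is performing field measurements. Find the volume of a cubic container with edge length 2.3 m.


Shape: cube
Side s = 2.3 m
Formula: V = s^3
V = 2.3 * 2.3 * 2.3
V = 5.29 * 2.3
V = 12.167
12.167 m^3


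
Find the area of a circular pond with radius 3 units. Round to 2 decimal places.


Shape: circle
Radius r = 3 units
Formula: A = pi * r^2
r^2 = 3^2 = 9
A = pi * 9
A = 28.27
28.27 units^2


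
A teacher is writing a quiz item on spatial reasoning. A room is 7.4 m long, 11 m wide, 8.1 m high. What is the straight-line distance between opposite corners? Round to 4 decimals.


Shape: rectangular box (space diagonal)
l = 7.4 m, w = 11 m, h = 8.1 m
Visualize: the diagonal of the base, then a right triangle with that diagonal and the height.
Formula: d = sqrt(l^2 + w^2 + h^2)
l^2 + w^2 + h^2 = 54.76 + 121 + 65.61 = 241.37
d = sqrt(241.37)
d = 15.5361
15.5361 m


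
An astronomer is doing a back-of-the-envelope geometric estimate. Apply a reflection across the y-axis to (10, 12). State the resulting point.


Transformation: reflection
Original point: (10, 12)
Rule for reflection over the y-axis: (x, y) -> (-x, y)
Apply: (10, 12) -> (-10, 12)
(-10, 12)


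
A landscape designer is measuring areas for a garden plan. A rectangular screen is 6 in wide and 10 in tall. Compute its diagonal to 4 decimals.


Shape: rectangle (diagonal via Pythagoras)
Sides: 6 in and 10 in
Formula: d = sqrt(l^2 + w^2)
l^2 = 36, w^2 = 100
l^2 + w^2 = 136
d = sqrt(136)
d = 11.6619
11.6619 in


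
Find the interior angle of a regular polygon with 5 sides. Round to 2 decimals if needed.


Shape: regular pentagon (5 sides)
Formula: interior angle = (n - 2) * 180 / n
(n - 2) = 3
(n - 2) * 180 = 540
angle = 540 / 5
angle = 108
108 degrees


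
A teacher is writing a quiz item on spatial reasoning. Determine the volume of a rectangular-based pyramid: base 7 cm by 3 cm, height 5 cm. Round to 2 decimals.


Shape: rectangular pyramid
Base: 7 cm x 3 cm, Height h = 5 cm
Formula: V = (1/3) * base_area * h
base_area = 7 * 3 = 21
base_area * h = 21 * 5 = 105
V = 105 / 3
V = 35
35 cm^3


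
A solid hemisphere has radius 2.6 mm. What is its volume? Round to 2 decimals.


Shape: hemisphere (half of a sphere)
Radius r = 2.6 mm
Formula: V = (1/2) * (4/3) * pi * r^3 = (2/3) * pi * r^3
r^3 = 17.576
(2/3) * 17.576 = 11.717333
V = 11.717333 * pi
V = 36.81
36.81 mm^3


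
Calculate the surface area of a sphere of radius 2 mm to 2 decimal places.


Shape: sphere
Radius r = 2 mm
Formula: SA = 4 * pi * r^2
r^2 = 4
SA = 4 * pi * 4
SA = 16 * pi
SA = 50.27
50.27 mm^2


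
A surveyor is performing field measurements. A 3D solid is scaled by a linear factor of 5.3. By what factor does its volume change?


Linear scale factor k = 5.3
Rule: under a linear scaling by k, volumes scale by k^3.
k^3 = 5.3 * 5.3 * 5.3
k^3 = 28.09 * 5.3
k^3 = 148.877
Volume scales by a factor of 148.877.
148.877 (dimensionless)


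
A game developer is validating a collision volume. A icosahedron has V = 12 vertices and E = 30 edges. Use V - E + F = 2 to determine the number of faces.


Polyhedron: icosahedron
Euler's formula for convex polyhedra: V - E + F = 2
Given: V = 12 vertices and E = 30 edges
Solve for F:
F = 2 + E - V = 2 + 30 - 12 = 20
20 faces


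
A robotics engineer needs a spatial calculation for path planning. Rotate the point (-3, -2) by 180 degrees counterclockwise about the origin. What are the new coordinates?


Transformation: rotation about the origin
Original point: (-3, -2)
Rule for 180 deg: (x, y) -> (-x, -y)
Apply: (-3, -2) -> (3, 2)
(3, 2)


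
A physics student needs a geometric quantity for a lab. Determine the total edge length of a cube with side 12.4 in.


Shape: cube
Side s = 12.4 in
A cube has 12 edges, all equal.
Formula: total edge length = 12 * s
Total = 12 * 12.4
Total = 148.8
148.8 in
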